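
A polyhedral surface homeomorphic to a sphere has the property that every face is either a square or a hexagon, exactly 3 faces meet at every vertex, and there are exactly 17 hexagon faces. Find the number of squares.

6

Let x be the number of squares; then F = 17 + x.
Edge–face incidences: 2E = 6·17 + 4·x = 102 + 4x.
Every vertex has degree 3, so 3V = 2E.
Euler: V − E + F = 2 ⇒ (2E)/3 − E + (17 + x) = 2.
Multiply by 6: 2·(2E) − 3·(2E) + 6·(17 + x) = 12, i.e. 102 + 6x − (102 + 4x) = 12.
Collecting terms: 2x = 12, so x = 6.
Then 2E = 102 + 4·6 = 126, so E = 63, V = 2E/3 = 42, F = 17 + 6 = 23.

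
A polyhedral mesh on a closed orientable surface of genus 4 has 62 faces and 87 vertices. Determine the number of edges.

For a closed orientable surface of genus 4, χ = 2 − 2·4 = -6.
E = V + F − (-6) = 87 + 62 − (-6) = 155.

155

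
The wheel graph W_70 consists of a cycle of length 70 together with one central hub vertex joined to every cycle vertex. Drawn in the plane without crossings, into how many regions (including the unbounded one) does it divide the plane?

W_70 has V = 70 + 1 = 71 vertices and E = 2·70 = 140 edges.
By Euler's formula F = 2 − V + E = 2 − 71 + 140 = 71.

71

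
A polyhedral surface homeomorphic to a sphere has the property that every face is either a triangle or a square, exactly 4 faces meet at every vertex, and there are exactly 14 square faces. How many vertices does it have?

20

Let x be the number of triangles; then F = 14 + x.
Edge–face incidences: 2E = 4·14 + 3·x = 56 + 3x.
Every vertex has degree 4, so 4V = 2E.
Euler: V − E + F = 2 ⇒ (2E)/4 − E + (14 + x) = 2.
Multiply by 8: 2·(2E) − 4·(2E) + 8·(14 + x) = 16, i.e. 112 + 8x − 2·(56 + 3x) = 16.
Collecting terms: 2x = 16, so x = 8.
Then 2E = 56 + 3·8 = 80, so E = 40, V = 2E/4 = 20, F = 14 + 8 = 22.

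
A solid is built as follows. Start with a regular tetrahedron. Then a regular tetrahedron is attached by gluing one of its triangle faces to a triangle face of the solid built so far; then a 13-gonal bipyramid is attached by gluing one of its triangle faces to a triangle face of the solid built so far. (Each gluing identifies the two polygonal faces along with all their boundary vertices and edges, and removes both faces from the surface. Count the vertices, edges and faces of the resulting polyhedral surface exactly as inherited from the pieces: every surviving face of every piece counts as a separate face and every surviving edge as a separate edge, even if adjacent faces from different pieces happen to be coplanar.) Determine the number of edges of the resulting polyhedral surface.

A regular tetrahedron: V=4, E=6, F=4.
Attach a regular tetrahedron (V=4, E=6, F=4) along a 3-gon: merge 3 vertices and 3 edges, delete both glued faces → V=5, E=9, F=6.
Attach a 13-gonal bipyramid (V=15, E=39, F=26) along a 3-gon: merge 3 vertices and 3 edges, delete both glued faces → V=17, E=45, F=30.
Check: V − E + F = 17 − 45 + 30 = 2.

45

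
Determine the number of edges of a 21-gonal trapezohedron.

84

The n-trapezohedron (dual of the n-antiprism) has V = 2·21 + 2 = 44, E = 4·21 = 84, F = 2·21 = 42.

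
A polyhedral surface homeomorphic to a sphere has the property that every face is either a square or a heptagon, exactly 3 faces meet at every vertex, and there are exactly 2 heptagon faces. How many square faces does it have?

Let x be the number of squares; then F = 2 + x.
Edge–face incidences: 2E = 7·2 + 4·x = 14 + 4x.
Every vertex has degree 3, so 3V = 2E.
Euler: V − E + F = 2 ⇒ (2E)/3 − E + (2 + x) = 2.
Multiply by 6: 2·(2E) − 3·(2E) + 6·(2 + x) = 12, i.e. 12 + 6x − (14 + 4x) = 12.
Collecting terms: 2x − 2 = 12, so 2x = 14, so x = 7.
Then 2E = 14 + 4·7 = 42, so E = 21, V = 2E/3 = 14, F = 2 + 7 = 9.

7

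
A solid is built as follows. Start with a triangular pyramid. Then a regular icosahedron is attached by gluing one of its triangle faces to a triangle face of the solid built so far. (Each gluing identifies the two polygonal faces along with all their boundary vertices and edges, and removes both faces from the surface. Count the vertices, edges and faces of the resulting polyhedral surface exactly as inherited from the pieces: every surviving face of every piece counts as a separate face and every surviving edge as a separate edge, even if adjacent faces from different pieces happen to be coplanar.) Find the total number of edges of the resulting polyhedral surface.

33

A triangular pyramid: V=4, E=6, F=4.
Attach a regular icosahedron (V=12, E=30, F=20) along a 3-gon: merge 3 vertices and 3 edges, delete both glued faces → V=13, E=33, F=22.
Check: V − E + F = 13 − 33 + 22 = 2.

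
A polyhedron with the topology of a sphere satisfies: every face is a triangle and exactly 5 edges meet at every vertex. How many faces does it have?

Each face has 3 edges and each edge borders two faces, so 2E = 3F.
Each vertex has degree 5, so 5V = 2E and hence V = 3F/5.
Euler: V − E + F = 2 ⇒ (3F/5) − (3F/2) + F = 2.
Multiply by 10: (6 − 15 + 10)F = 20, i.e. 1F = 20.
So F = 20, E = 3·20/2 = 30, V = 3·20/5 = 12.

20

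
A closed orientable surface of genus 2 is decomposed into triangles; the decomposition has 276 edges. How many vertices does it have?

χ = 2 − 2·2 = -2, and every face is a triangle so 3F = 2E.
F = 2E/3 = 184. Then V = -2 + E − F = -2 + 276 − 184 = 90.

90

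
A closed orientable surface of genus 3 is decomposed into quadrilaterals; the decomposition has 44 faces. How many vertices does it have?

χ = 2 − 2·3 = -4, and every face is a square so 4F = 2E.
E = 4·44/2 = 88. Then V = -4 + E − F = -4 + 88 − 44 = 40.

40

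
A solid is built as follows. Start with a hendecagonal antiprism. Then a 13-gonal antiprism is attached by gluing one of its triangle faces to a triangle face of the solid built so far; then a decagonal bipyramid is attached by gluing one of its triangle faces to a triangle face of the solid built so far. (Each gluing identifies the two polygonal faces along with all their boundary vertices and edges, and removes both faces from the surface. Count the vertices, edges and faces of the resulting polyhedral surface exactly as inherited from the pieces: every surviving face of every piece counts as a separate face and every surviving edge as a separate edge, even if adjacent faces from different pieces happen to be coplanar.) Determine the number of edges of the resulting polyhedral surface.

A hendecagonal antiprism: V=22, E=44, F=24.
Attach a 13-gonal antiprism (V=26, E=52, F=28) along a 3-gon: merge 3 vertices and 3 edges, delete both glued faces → V=45, E=93, F=50.
Attach a decagonal bipyramid (V=12, E=30, F=20) along a 3-gon: merge 3 vertices and 3 edges, delete both glued faces → V=54, E=120, F=68.
Check: V − E + F = 54 − 120 + 68 = 2.

120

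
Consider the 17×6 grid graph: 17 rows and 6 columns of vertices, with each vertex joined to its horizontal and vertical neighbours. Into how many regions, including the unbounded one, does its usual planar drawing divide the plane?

The grid has V = 17·6 = 102 vertices and E = 17·5 + 6·16 = 181 edges.
F = 2 − V + E = 2 − 102 + 181 = 81.

81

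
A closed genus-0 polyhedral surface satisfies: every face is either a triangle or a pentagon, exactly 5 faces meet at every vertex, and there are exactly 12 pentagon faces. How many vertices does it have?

60

Let x be the number of triangles; then F = 12 + x.
Edge–face incidences: 2E = 5·12 + 3·x = 60 + 3x.
Every vertex has degree 5, so 5V = 2E.
Euler: V − E + F = 2 ⇒ (2E)/5 − E + (12 + x) = 2.
Multiply by 10: 2·(2E) − 5·(2E) + 10·(12 + x) = 20, i.e. 120 + 10x − 3·(60 + 3x) = 20.
Collecting terms: x − 60 = 20, so x = 80.
Then 2E = 60 + 3·80 = 300, so E = 150, V = 2E/5 = 60, F = 12 + 80 = 92.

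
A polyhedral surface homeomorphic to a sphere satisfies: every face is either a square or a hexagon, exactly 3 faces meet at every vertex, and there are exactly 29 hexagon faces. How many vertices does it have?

Let x be the number of squares; then F = 29 + x.
Edge–face incidences: 2E = 6·29 + 4·x = 174 + 4x.
Every vertex has degree 3, so 3V = 2E.
Euler: V − E + F = 2 ⇒ (2E)/3 − E + (29 + x) = 2.
Multiply by 6: 2·(2E) − 3·(2E) + 6·(29 + x) = 12, i.e. 174 + 6x − (174 + 4x) = 12.
Collecting terms: 2x = 12, so x = 6.
Then 2E = 174 + 4·6 = 198, so E = 99, V = 2E/3 = 66, F = 29 + 6 = 35.

66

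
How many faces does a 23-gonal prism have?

25

A prism on an n-gon has two n-gon bases and n rectangular sides: V = 2·23 = 46, E = 3·23 = 69, F = 23 + 2 = 25.
Check: V − E + F = 46 − 69 + 25 = 2.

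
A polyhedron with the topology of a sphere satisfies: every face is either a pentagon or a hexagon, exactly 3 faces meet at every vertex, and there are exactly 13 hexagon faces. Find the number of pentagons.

Let x be the number of pentagons; then F = 13 + x.
Edge–face incidences: 2E = 6·13 + 5·x = 78 + 5x.
Every vertex has degree 3, so 3V = 2E.
Euler: V − E + F = 2 ⇒ (2E)/3 − E + (13 + x) = 2.
Multiply by 6: 2·(2E) − 3·(2E) + 6·(13 + x) = 12, i.e. 78 + 6x − (78 + 5x) = 12.
Collecting terms: x = 12.
Then 2E = 78 + 5·12 = 138, so E = 69, V = 2E/3 = 46, F = 13 + 12 = 25.

12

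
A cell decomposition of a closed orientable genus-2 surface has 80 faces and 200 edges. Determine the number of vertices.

For a closed orientable surface of genus 2, χ = 2 − 2·2 = -2.
V = -2 + E − F = -2 + 200 − 80 = 118.

118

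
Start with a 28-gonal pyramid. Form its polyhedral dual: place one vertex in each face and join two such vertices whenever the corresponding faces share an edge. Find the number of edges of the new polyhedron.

56

The base solid has V = 29, E = 56, F = 29.
The dual swaps V and F and preserves E: V′ = F = 29, E′ = E = 56, F′ = V = 29.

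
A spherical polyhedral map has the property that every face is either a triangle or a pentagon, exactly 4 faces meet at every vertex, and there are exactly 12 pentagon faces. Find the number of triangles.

20

Let x be the number of triangles; then F = 12 + x.
Edge–face incidences: 2E = 5·12 + 3·x = 60 + 3x.
Every vertex has degree 4, so 4V = 2E.
Euler: V − E + F = 2 ⇒ (2E)/4 − E + (12 + x) = 2.
Multiply by 8: 2·(2E) − 4·(2E) + 8·(12 + x) = 16, i.e. 96 + 8x − 2·(60 + 3x) = 16.
Collecting terms: 2x − 24 = 16, so 2x = 40, so x = 20.
Then 2E = 60 + 3·20 = 120, so E = 60, V = 2E/4 = 30, F = 12 + 20 = 32.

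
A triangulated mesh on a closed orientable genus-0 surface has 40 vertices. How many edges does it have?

114

χ = 2 − 2·0 = 2, and every face is a triangle so 3F = 2E.
V − E + F = 2 with E = 3F/2 gives 40 − (3/2 − 1)·F = 2, so F = 76 and E = 114.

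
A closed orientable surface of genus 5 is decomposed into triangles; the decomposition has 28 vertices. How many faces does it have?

χ = 2 − 2·5 = -8, and every face is a triangle so 3F = 2E.
V − E + F = -8 with E = 3F/2 gives 28 − (3/2 − 1)·F = -8, so F = 72 and E = 108.

72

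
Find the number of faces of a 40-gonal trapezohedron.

80

The n-trapezohedron (dual of the n-antiprism) has V = 2·40 + 2 = 82, E = 4·40 = 160, F = 2·40 = 80.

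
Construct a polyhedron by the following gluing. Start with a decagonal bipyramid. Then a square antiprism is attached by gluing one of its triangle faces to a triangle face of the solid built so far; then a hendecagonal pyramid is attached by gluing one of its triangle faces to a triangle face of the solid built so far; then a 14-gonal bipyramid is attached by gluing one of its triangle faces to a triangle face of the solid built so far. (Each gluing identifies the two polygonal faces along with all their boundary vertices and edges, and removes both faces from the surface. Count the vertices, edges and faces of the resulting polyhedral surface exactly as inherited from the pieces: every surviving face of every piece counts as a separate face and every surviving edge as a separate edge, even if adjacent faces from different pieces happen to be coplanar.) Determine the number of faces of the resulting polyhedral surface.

64

A decagonal bipyramid: V=12, E=30, F=20.
Attach a square antiprism (V=8, E=16, F=10) along a 3-gon: merge 3 vertices and 3 edges, delete both glued faces → V=17, E=43, F=28.
Attach a hendecagonal pyramid (V=12, E=22, F=12) along a 3-gon: merge 3 vertices and 3 edges, delete both glued faces → V=26, E=62, F=38.
Attach a 14-gonal bipyramid (V=16, E=42, F=28) along a 3-gon: merge 3 vertices and 3 edges, delete both glued faces → V=39, E=101, F=64.
Check: V − E + F = 39 − 101 + 64 = 2.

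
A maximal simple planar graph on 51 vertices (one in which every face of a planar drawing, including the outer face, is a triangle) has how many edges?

147

In a plane triangulation 3F = 2E and V − E + F = 2, so E = 3V − 6 = 3·51 − 6 = 147.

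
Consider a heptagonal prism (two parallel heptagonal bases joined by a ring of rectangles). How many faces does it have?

9

A prism on an n-gon has two n-gon bases and n rectangular sides: V = 2·7 = 14, E = 3·7 = 21, F = 7 + 2 = 9.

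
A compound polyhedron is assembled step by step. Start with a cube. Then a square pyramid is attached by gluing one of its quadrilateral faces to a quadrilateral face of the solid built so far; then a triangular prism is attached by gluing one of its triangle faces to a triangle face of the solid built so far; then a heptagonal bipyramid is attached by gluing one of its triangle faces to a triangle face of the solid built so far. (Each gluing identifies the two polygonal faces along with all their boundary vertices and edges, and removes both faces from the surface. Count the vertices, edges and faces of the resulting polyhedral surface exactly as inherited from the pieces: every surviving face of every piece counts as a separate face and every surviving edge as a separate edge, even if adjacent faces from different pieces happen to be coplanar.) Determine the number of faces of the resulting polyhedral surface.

24

A cube: V=8, E=12, F=6.
Attach a square pyramid (V=5, E=8, F=5) along a 4-gon: merge 4 vertices and 4 edges, delete both glued faces → V=9, E=16, F=9.
Attach a triangular prism (V=6, E=9, F=5) along a 3-gon: merge 3 vertices and 3 edges, delete both glued faces → V=12, E=22, F=12.
Attach a heptagonal bipyramid (V=9, E=21, F=14) along a 3-gon: merge 3 vertices and 3 edges, delete both glued faces → V=18, E=40, F=24.
Check: V − E + F = 18 − 40 + 24 = 2.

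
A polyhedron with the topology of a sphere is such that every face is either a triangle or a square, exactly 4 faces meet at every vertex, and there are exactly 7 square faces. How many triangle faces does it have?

Let x be the number of triangles; then F = 7 + x.
Edge–face incidences: 2E = 4·7 + 3·x = 28 + 3x.
Every vertex has degree 4, so 4V = 2E.
Euler: V − E + F = 2 ⇒ (2E)/4 − E + (7 + x) = 2.
Multiply by 8: 2·(2E) − 4·(2E) + 8·(7 + x) = 16, i.e. 56 + 8x − 2·(28 + 3x) = 16.
Collecting terms: 2x = 16, so x = 8.
Then 2E = 28 + 3·8 = 52, so E = 26, V = 2E/4 = 13, F = 7 + 8 = 15.

8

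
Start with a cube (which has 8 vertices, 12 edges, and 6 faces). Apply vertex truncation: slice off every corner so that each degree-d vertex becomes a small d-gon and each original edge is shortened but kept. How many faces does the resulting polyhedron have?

14

Truncation replaces each original edge-end by a new vertex, so V′ = 2E = 24.
Each original edge survives, and each old vertex of degree d contributes d new edges; summing degrees gives Σd = 2E, so E′ = E + 2E = 3E = 36.
Each original face survives and each original vertex becomes one new face: F′ = F + V = 14.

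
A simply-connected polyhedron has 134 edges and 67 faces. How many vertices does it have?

Here V − E + F = 2.
V = 2 + E − F = 2 + 134 − 67 = 69.

69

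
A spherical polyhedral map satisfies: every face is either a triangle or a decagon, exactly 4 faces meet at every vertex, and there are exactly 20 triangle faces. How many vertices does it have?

Let x be the number of decagons; then F = 20 + x.
Edge–face incidences: 2E = 3·20 + 10·x = 60 + 10x.
Every vertex has degree 4, so 4V = 2E.
Euler: V − E + F = 2 ⇒ (2E)/4 − E + (20 + x) = 2.
Multiply by 8: 2·(2E) − 4·(2E) + 8·(20 + x) = 16, i.e. 160 + 8x − 2·(60 + 10x) = 16.
Collecting terms: −12x + 40 = 16, so −12x = −24, so x = 2.
Then 2E = 60 + 10·2 = 80, so E = 40, V = 2E/4 = 20, F = 20 + 2 = 22.

20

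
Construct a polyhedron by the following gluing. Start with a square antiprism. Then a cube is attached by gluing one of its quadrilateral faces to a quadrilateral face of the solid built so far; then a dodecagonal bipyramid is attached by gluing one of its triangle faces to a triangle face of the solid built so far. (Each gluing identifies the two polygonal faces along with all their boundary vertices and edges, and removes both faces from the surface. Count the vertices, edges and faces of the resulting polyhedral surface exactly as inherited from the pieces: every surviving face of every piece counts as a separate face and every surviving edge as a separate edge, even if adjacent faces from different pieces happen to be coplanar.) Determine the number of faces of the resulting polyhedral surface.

36

A square antiprism: V=8, E=16, F=10.
Attach a cube (V=8, E=12, F=6) along a 4-gon: merge 4 vertices and 4 edges, delete both glued faces → V=12, E=24, F=14.
Attach a dodecagonal bipyramid (V=14, E=36, F=24) along a 3-gon: merge 3 vertices and 3 edges, delete both glued faces → V=23, E=57, F=36.
Check: V − E + F = 23 − 57 + 36 = 2.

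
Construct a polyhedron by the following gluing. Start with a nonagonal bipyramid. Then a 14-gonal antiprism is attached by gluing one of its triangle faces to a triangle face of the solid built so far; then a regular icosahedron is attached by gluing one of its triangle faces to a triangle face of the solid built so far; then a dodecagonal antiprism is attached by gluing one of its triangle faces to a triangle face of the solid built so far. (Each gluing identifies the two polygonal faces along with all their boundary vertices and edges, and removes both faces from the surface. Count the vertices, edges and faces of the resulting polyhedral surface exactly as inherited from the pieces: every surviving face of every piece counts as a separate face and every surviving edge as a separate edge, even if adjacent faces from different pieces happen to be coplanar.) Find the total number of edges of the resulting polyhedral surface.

A nonagonal bipyramid: V=11, E=27, F=18.
Attach a 14-gonal antiprism (V=28, E=56, F=30) along a 3-gon: merge 3 vertices and 3 edges, delete both glued faces → V=36, E=80, F=46.
Attach a regular icosahedron (V=12, E=30, F=20) along a 3-gon: merge 3 vertices and 3 edges, delete both glued faces → V=45, E=107, F=64.
Attach a dodecagonal antiprism (V=24, E=48, F=26) along a 3-gon: merge 3 vertices and 3 edges, delete both glued faces → V=66, E=152, F=88.
Check: V − E + F = 66 − 152 + 88 = 2.

152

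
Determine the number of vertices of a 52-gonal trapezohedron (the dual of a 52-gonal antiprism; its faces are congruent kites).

The n-trapezohedron (dual of the n-antiprism) has V = 2·52 + 2 = 106, E = 4·52 = 208, F = 2·52 = 104.
Check: V − E + F = 106 − 208 + 104 = 2.

106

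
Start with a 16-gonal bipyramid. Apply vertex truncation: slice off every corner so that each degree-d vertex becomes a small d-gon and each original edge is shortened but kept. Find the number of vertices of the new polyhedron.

The base solid has V = 18, E = 48, F = 32.
Truncation replaces each original edge-end by a new vertex, so V′ = 2E = 96.
Each original edge survives, and each old vertex of degree d contributes d new edges; summing degrees gives Σd = 2E, so E′ = E + 2E = 3E = 144.
Each original face survives and each original vertex becomes one new face: F′ = F + V = 50.

96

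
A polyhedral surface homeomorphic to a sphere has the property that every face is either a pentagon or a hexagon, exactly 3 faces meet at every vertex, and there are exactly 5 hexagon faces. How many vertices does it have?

30

Let x be the number of pentagons; then F = 5 + x.
Edge–face incidences: 2E = 6·5 + 5·x = 30 + 5x.
Every vertex has degree 3, so 3V = 2E.
Euler: V − E + F = 2 ⇒ (2E)/3 − E + (5 + x) = 2.
Multiply by 6: 2·(2E) − 3·(2E) + 6·(5 + x) = 12, i.e. 30 + 6x − (30 + 5x) = 12.
Collecting terms: x = 12.
Then 2E = 30 + 5·12 = 90, so E = 45, V = 2E/3 = 30, F = 5 + 12 = 17.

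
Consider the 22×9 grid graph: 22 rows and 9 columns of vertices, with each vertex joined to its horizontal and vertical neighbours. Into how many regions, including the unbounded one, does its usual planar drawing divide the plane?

169

The grid has V = 22·9 = 198 vertices and E = 22·8 + 9·21 = 365 edges.
F = 2 − V + E = 2 − 198 + 365 = 169.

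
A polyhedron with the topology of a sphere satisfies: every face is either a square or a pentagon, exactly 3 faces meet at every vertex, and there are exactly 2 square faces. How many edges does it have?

24

Let x be the number of pentagons; then F = 2 + x.
Edge–face incidences: 2E = 4·2 + 5·x = 8 + 5x.
Every vertex has degree 3, so 3V = 2E.
Euler: V − E + F = 2 ⇒ (2E)/3 − E + (2 + x) = 2.
Multiply by 6: 2·(2E) − 3·(2E) + 6·(2 + x) = 12, i.e. 12 + 6x − (8 + 5x) = 12.
Collecting terms: x + 4 = 12, so x = 8.
Then 2E = 8 + 5·8 = 48, so E = 24, V = 2E/3 = 16, F = 2 + 8 = 10.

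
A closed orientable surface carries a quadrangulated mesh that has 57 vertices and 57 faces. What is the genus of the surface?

1

Every face is a square, so 2E = 4·57 = 228, giving E = 114.
χ = V − E + F = 57 − 114 + 57 = 0.
For a closed orientable surface χ = 2 − 2g, so g = (2 − (0))/2 = 1.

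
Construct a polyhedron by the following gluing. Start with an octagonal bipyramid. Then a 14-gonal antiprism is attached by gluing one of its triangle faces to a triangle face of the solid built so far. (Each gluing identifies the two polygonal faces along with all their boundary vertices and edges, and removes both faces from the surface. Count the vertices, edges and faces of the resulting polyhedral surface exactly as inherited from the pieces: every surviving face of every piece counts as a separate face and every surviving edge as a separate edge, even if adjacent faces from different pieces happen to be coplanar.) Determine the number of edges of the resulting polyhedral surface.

77

An octagonal bipyramid: V=10, E=24, F=16.
Attach a 14-gonal antiprism (V=28, E=56, F=30) along a 3-gon: merge 3 vertices and 3 edges, delete both glued faces → V=35, E=77, F=44.
Check: V − E + F = 35 − 77 + 44 = 2.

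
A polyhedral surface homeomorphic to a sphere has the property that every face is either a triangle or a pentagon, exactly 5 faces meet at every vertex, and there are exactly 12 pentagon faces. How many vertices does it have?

60

Let x be the number of triangles; then F = 12 + x.
Edge–face incidences: 2E = 5·12 + 3·x = 60 + 3x.
Every vertex has degree 5, so 5V = 2E.
Euler: V − E + F = 2 ⇒ (2E)/5 − E + (12 + x) = 2.
Multiply by 10: 2·(2E) − 5·(2E) + 10·(12 + x) = 20, i.e. 120 + 10x − 3·(60 + 3x) = 20.
Collecting terms: x − 60 = 20, so x = 80.
Then 2E = 60 + 3·80 = 300, so E = 150, V = 2E/5 = 60, F = 12 + 80 = 92.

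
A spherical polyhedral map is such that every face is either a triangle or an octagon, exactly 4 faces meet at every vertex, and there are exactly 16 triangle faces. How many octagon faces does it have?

Let x be the number of octagons; then F = 16 + x.
Edge–face incidences: 2E = 3·16 + 8·x = 48 + 8x.
Every vertex has degree 4, so 4V = 2E.
Euler: V − E + F = 2 ⇒ (2E)/4 − E + (16 + x) = 2.
Multiply by 8: 2·(2E) − 4·(2E) + 8·(16 + x) = 16, i.e. 128 + 8x − 2·(48 + 8x) = 16.
Collecting terms: −8x + 32 = 16, so −8x = −16, so x = 2.
Then 2E = 48 + 8·2 = 64, so E = 32, V = 2E/4 = 16, F = 16 + 2 = 18.

2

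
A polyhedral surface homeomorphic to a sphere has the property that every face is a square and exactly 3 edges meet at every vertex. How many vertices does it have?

Each face has 4 edges and each edge borders two faces, so 2E = 4F.
Each vertex has degree 3, so 3V = 2E and hence V = 4F/3.
Euler: V − E + F = 2 ⇒ (4F/3) − (4F/2) + F = 2.
Multiply by 6: (8 − 12 + 6)F = 12, i.e. 2F = 12.
So F = 6, E = 4·6/2 = 12, V = 4·6/3 = 8.

8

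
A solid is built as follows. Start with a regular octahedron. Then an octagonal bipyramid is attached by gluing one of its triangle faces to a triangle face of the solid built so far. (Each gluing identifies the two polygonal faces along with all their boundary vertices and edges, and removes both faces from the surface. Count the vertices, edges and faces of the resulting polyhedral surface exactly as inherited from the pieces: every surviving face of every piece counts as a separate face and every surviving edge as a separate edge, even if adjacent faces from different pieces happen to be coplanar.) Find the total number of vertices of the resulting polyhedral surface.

A regular octahedron: V=6, E=12, F=8.
Attach an octagonal bipyramid (V=10, E=24, F=16) along a 3-gon: merge 3 vertices and 3 edges, delete both glued faces → V=13, E=33, F=22.
Check: V − E + F = 13 − 33 + 22 = 2.

13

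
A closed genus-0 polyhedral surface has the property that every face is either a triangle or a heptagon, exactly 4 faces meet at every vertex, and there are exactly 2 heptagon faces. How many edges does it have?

Let x be the number of triangles; then F = 2 + x.
Edge–face incidences: 2E = 7·2 + 3·x = 14 + 3x.
Every vertex has degree 4, so 4V = 2E.
Euler: V − E + F = 2 ⇒ (2E)/4 − E + (2 + x) = 2.
Multiply by 8: 2·(2E) − 4·(2E) + 8·(2 + x) = 16, i.e. 16 + 8x − 2·(14 + 3x) = 16.
Collecting terms: 2x − 12 = 16, so 2x = 28, so x = 14.
Then 2E = 14 + 3·14 = 56, so E = 28, V = 2E/4 = 14, F = 2 + 14 = 16.

28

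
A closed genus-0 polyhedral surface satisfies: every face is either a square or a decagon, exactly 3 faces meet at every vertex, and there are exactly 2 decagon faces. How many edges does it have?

30

Let x be the number of squares; then F = 2 + x.
Edge–face incidences: 2E = 10·2 + 4·x = 20 + 4x.
Every vertex has degree 3, so 3V = 2E.
Euler: V − E + F = 2 ⇒ (2E)/3 − E + (2 + x) = 2.
Multiply by 6: 2·(2E) − 3·(2E) + 6·(2 + x) = 12, i.e. 12 + 6x − (20 + 4x) = 12.
Collecting terms: 2x − 8 = 12, so 2x = 20, so x = 10.
Then 2E = 20 + 4·10 = 60, so E = 30, V = 2E/3 = 20, F = 2 + 10 = 12.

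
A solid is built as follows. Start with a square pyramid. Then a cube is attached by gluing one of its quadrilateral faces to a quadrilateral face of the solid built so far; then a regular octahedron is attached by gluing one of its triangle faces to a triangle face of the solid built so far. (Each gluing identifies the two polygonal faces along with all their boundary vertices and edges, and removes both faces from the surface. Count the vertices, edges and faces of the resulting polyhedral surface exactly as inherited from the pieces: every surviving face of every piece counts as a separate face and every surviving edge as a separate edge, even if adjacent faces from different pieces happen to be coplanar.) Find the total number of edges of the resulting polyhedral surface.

25

A square pyramid: V=5, E=8, F=5.
Attach a cube (V=8, E=12, F=6) along a 4-gon: merge 4 vertices and 4 edges, delete both glued faces → V=9, E=16, F=9.
Attach a regular octahedron (V=6, E=12, F=8) along a 3-gon: merge 3 vertices and 3 edges, delete both glued faces → V=12, E=25, F=15.
Check: V − E + F = 12 − 25 + 15 = 2.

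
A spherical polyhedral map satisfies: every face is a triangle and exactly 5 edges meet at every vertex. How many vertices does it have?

Each face has 3 edges and each edge borders two faces, so 2E = 3F.
Each vertex has degree 5, so 5V = 2E and hence V = 3F/5.
Euler: V − E + F = 2 ⇒ (3F/5) − (3F/2) + F = 2.
Multiply by 10: (6 − 15 + 10)F = 20, i.e. 1F = 20.
So F = 20, E = 3·20/2 = 30, V = 3·20/5 = 12.

12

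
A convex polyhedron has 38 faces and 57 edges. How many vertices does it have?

21

Here V − E + F = 2.
V = 2 + E − F = 2 + 57 − 38 = 21.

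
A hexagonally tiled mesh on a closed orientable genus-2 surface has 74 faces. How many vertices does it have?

χ = 2 − 2·2 = -2, and every face is a hexagon so 6F = 2E.
E = 6·74/2 = 222. Then V = -2 + E − F = -2 + 222 − 74 = 146.

146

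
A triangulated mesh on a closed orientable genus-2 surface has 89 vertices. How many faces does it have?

χ = 2 − 2·2 = -2, and every face is a triangle so 3F = 2E.
V − E + F = -2 with E = 3F/2 gives 89 − (3/2 − 1)·F = -2, so F = 182 and E = 273.

182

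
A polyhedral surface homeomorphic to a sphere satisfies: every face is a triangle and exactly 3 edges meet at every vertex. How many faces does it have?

Each face has 3 edges and each edge borders two faces, so 2E = 3F.
Each vertex has degree 3, so 3V = 2E and hence V = 3F/3.
Euler: V − E + F = 2 ⇒ (3F/3) − (3F/2) + F = 2.
Multiply by 6: (6 − 9 + 6)F = 12, i.e. 3F = 12.
So F = 4, E = 3·4/2 = 6, V = 3·4/3 = 4.

4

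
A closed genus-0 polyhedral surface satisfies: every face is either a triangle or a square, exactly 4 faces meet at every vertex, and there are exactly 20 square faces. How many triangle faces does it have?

Let x be the number of triangles; then F = 20 + x.
Edge–face incidences: 2E = 4·20 + 3·x = 80 + 3x.
Every vertex has degree 4, so 4V = 2E.
Euler: V − E + F = 2 ⇒ (2E)/4 − E + (20 + x) = 2.
Multiply by 8: 2·(2E) − 4·(2E) + 8·(20 + x) = 16, i.e. 160 + 8x − 2·(80 + 3x) = 16.
Collecting terms: 2x = 16, so x = 8.
Then 2E = 80 + 3·8 = 104, so E = 52, V = 2E/4 = 26, F = 20 + 8 = 28.

8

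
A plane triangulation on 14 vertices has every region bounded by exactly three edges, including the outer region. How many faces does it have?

24

In a plane triangulation 3F = 2E and V − E + F = 2, so F = 2V − 4 = 2·14 − 4 = 24.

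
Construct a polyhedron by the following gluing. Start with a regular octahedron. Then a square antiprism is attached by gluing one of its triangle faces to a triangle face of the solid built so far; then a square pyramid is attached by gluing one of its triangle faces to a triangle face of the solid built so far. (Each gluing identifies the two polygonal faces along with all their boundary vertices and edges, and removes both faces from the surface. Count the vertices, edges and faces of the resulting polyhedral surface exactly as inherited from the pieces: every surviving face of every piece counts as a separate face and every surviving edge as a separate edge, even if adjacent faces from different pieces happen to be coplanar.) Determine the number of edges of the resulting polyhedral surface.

A regular octahedron: V=6, E=12, F=8.
Attach a square antiprism (V=8, E=16, F=10) along a 3-gon: merge 3 vertices and 3 edges, delete both glued faces → V=11, E=25, F=16.
Attach a square pyramid (V=5, E=8, F=5) along a 3-gon: merge 3 vertices and 3 edges, delete both glued faces → V=13, E=30, F=19.
Check: V − E + F = 13 − 30 + 19 = 2.

30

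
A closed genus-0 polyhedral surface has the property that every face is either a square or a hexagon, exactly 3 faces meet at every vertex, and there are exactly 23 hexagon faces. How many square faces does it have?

Let x be the number of squares; then F = 23 + x.
Edge–face incidences: 2E = 6·23 + 4·x = 138 + 4x.
Every vertex has degree 3, so 3V = 2E.
Euler: V − E + F = 2 ⇒ (2E)/3 − E + (23 + x) = 2.
Multiply by 6: 2·(2E) − 3·(2E) + 6·(23 + x) = 12, i.e. 138 + 6x − (138 + 4x) = 12.
Collecting terms: 2x = 12, so x = 6.
Then 2E = 138 + 4·6 = 162, so E = 81, V = 2E/3 = 54, F = 23 + 6 = 29.

6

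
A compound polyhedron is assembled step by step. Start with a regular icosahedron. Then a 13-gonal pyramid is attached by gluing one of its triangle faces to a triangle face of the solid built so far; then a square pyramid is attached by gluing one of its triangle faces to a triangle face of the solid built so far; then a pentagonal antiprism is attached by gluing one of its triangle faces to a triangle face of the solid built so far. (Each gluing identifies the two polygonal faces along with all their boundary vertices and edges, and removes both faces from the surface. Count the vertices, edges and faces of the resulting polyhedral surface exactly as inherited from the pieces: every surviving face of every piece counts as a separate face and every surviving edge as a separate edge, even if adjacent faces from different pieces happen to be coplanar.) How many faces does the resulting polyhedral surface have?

45

A regular icosahedron: V=12, E=30, F=20.
Attach a 13-gonal pyramid (V=14, E=26, F=14) along a 3-gon: merge 3 vertices and 3 edges, delete both glued faces → V=23, E=53, F=32.
Attach a square pyramid (V=5, E=8, F=5) along a 3-gon: merge 3 vertices and 3 edges, delete both glued faces → V=25, E=58, F=35.
Attach a pentagonal antiprism (V=10, E=20, F=12) along a 3-gon: merge 3 vertices and 3 edges, delete both glued faces → V=32, E=75, F=45.
Check: V − E + F = 32 − 75 + 45 = 2.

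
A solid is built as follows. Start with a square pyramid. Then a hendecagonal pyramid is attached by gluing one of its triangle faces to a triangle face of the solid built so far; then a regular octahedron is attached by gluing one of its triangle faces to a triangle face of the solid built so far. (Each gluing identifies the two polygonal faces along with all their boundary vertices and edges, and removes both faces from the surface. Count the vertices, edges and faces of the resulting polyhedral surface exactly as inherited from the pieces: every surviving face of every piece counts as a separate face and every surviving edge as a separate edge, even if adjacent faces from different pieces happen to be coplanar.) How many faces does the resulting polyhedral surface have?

A square pyramid: V=5, E=8, F=5.
Attach a hendecagonal pyramid (V=12, E=22, F=12) along a 3-gon: merge 3 vertices and 3 edges, delete both glued faces → V=14, E=27, F=15.
Attach a regular octahedron (V=6, E=12, F=8) along a 3-gon: merge 3 vertices and 3 edges, delete both glued faces → V=17, E=36, F=21.
Check: V − E + F = 17 − 36 + 21 = 2.

21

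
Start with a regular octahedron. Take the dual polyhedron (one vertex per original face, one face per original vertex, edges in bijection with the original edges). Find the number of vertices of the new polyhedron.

8

The base solid has V = 6, E = 12, F = 8.
The dual swaps V and F and preserves E: V′ = F = 8, E′ = E = 12, F′ = V = 6.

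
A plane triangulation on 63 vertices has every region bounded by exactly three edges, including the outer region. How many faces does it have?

122

In a plane triangulation 3F = 2E and V − E + F = 2, so F = 2V − 4 = 2·63 − 4 = 122.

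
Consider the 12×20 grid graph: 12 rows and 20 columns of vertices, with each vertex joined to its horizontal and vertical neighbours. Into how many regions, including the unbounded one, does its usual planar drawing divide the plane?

210

The grid has V = 12·20 = 240 vertices and E = 12·19 + 20·11 = 448 edges.
F = 2 − V + E = 2 − 240 + 448 = 210.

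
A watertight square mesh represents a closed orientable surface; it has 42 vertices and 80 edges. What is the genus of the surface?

0

Every face is a square and each edge borders two faces, so 4F = 2·80, giving F = 40.
χ = V − E + F = 42 − 80 + 40 = 2.
For a closed orientable surface χ = 2 − 2g, so g = (2 − (2))/2 = 0.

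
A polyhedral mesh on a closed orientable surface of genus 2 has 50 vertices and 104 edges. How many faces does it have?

For a closed orientable surface of genus 2, χ = 2 − 2·2 = -2.
F = -2 − V + E = -2 − 50 + 104 = 52.

52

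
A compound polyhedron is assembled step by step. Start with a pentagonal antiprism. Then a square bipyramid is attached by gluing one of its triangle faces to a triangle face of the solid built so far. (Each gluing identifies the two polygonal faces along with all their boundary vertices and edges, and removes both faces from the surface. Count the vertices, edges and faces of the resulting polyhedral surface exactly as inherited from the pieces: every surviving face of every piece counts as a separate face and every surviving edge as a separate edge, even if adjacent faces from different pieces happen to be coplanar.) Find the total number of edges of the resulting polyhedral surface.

A pentagonal antiprism: V=10, E=20, F=12.
Attach a square bipyramid (V=6, E=12, F=8) along a 3-gon: merge 3 vertices and 3 edges, delete both glued faces → V=13, E=29, F=18.
Check: V − E + F = 13 − 29 + 18 = 2.

29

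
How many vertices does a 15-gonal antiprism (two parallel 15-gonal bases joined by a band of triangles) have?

30

An antiprism on an n-gon has two n-gon caps and 2n triangles: V = 2·15 = 30, E = 4·15 = 60, F = 2·15 + 2 = 32.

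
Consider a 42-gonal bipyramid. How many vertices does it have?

44

A bipyramid over an n-gon has 2n triangular faces and n + 2 vertices: V = 42 + 2 = 44, E = 3·42 = 126, F = 2·42 = 84.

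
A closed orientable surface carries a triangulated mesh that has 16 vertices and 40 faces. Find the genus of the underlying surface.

3

Every face is a triangle, so 2E = 3·40 = 120, giving E = 60.
χ = V − E + F = 16 − 60 + 40 = -4.
For a closed orientable surface χ = 2 − 2g, so g = (2 − (-4))/2 = 3.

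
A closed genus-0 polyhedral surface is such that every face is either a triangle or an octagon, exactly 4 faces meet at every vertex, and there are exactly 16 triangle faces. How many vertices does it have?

Let x be the number of octagons; then F = 16 + x.
Edge–face incidences: 2E = 3·16 + 8·x = 48 + 8x.
Every vertex has degree 4, so 4V = 2E.
Euler: V − E + F = 2 ⇒ (2E)/4 − E + (16 + x) = 2.
Multiply by 8: 2·(2E) − 4·(2E) + 8·(16 + x) = 16, i.e. 128 + 8x − 2·(48 + 8x) = 16.
Collecting terms: −8x + 32 = 16, so −8x = −16, so x = 2.
Then 2E = 48 + 8·2 = 64, so E = 32, V = 2E/4 = 16, F = 16 + 2 = 18.

16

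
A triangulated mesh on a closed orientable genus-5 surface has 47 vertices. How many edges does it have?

χ = 2 − 2·5 = -8, and every face is a triangle so 3F = 2E.
V − E + F = -8 with E = 3F/2 gives 47 − (3/2 − 1)·F = -8, so F = 110 and E = 165.

165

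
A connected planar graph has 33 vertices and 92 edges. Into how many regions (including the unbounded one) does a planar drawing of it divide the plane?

Euler's formula for a connected plane graph: V − E + F = 2, so F = 2 − 33 + 92 = 61.

61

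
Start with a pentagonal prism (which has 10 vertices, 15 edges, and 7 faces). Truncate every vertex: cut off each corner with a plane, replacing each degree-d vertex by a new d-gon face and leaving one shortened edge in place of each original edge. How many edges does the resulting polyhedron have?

Truncation replaces each original edge-end by a new vertex, so V′ = 2E = 30.
Each original edge survives, and each old vertex of degree d contributes d new edges; summing degrees gives Σd = 2E, so E′ = E + 2E = 3E = 45.
Each original face survives and each original vertex becomes one new face: F′ = F + V = 17.

45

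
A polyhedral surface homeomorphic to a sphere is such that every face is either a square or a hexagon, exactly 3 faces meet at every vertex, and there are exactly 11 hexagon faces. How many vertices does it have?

30

Let x be the number of squares; then F = 11 + x.
Edge–face incidences: 2E = 6·11 + 4·x = 66 + 4x.
Every vertex has degree 3, so 3V = 2E.
Euler: V − E + F = 2 ⇒ (2E)/3 − E + (11 + x) = 2.
Multiply by 6: 2·(2E) − 3·(2E) + 6·(11 + x) = 12, i.e. 66 + 6x − (66 + 4x) = 12.
Collecting terms: 2x = 12, so x = 6.
Then 2E = 66 + 4·6 = 90, so E = 45, V = 2E/3 = 30, F = 11 + 6 = 17.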